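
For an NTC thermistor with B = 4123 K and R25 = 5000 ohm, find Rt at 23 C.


NTC thermistor equation: Rt = R25 * exp(B * (1/T - 1/T25)).
T in Kelvin: 296.15 K, T25 = 298.15 K
1/T - 1/T25 = 1/296.15 - 1/298.15 = 2.265e-05
B * (1/T - 1/T25) = 4123 * 2.265e-05 = 0.0934
Rt = 5000 * exp(0.0934) = 5489.4 ohm

5489.4 ohm


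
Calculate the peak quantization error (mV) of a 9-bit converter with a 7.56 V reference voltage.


The maximum quantization error is +/- LSB/2.
LSB = Vref / 2^n = 7.56 / 512 = 0.01476562 V
Max error = LSB / 2 = 0.01476562 / 2 = 0.00738281 V
Max error = 7.3828 mV

7.3828 mV


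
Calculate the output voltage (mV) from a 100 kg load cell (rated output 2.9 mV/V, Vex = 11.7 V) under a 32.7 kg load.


Vout = rated_output * Vex * (load / capacity).
Vout = 2.9 * 11.7 * (32.7 / 100)
Vout = 2.9 * 11.7 * 0.327
Vout = 11.095 mV

11.095 mV


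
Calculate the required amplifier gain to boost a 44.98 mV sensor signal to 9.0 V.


Gain = Vout / Vin (converting to same units).
G = 9.0 V / 44.98 mV
G = 9000.0 mV / 44.98 mV
G = 200.09

200.09


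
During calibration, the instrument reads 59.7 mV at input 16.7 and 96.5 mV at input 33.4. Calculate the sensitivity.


Sensitivity = (y2 - y1) / (x2 - x1).
S = (96.5 - 59.7) / (33.4 - 16.7)
S = 36.8 / 16.7
S = 2.2036 mV/unit

2.2036 mV/unit


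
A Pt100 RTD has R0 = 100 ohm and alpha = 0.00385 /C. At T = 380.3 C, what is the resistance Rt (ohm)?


The RTD equation: Rt = R0 * (1 + alpha * T).
Rt = 100 * (1 + 0.00385 * 380.3)
Rt = 100 * (1 + 1.464155)
Rt = 100 * 2.464155
Rt = 246.415 ohm

246.415 ohm


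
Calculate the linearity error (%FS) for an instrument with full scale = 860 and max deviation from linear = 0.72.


Linearity error = (max deviation / full scale) * 100%.
Linearity = (0.72 / 860) * 100
Linearity = 0.084 %FS

0.084 %FS


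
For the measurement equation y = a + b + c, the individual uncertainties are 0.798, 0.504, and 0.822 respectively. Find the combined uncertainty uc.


For a sum of independent quantities, uc = sqrt(u1^2 + u2^2 + u3^2).
uc = sqrt(0.798^2 + 0.504^2 + 0.822^2)
uc = sqrt(0.636804 + 0.254016 + 0.675684)
uc = 1.2516

1.2516


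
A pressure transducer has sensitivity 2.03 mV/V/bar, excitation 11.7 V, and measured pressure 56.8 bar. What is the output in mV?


Output = sensitivity * Vex * P.
Vout = 2.03 * 11.7 * 56.8
Vout = 23.751 * 56.8
Vout = 1349.06 mV

1349.06 mV


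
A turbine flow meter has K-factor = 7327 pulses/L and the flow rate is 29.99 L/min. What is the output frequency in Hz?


Frequency = K * Q / 60 (converting L/min to L/s).
f = 7327 * 29.99 / 60
f = 219736.73 / 60
f = 3662.28 Hz

3662.28 Hz


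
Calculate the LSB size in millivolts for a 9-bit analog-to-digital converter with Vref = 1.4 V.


The resolution (LSB) of an ADC is Vref / 2^n.
LSB = 1.4 / 2^9
LSB = 1.4 / 512
LSB = 0.00273437 V = 2.734375 mV

2.734375 mV


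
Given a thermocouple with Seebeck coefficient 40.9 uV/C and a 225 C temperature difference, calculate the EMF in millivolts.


The thermocouple output V = sensitivity * dT.
V = 40.9 uV/C * 225 C
V = 9202.5 uV
V = 9.203 mV

9.203 mV


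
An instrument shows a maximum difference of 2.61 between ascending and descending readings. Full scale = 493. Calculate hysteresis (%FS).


Hysteresis = (max difference / full scale) * 100%.
H = (2.61 / 493) * 100
H = 0.529 %FS

0.529 %FS


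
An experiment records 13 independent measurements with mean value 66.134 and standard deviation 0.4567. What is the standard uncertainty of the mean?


The standard uncertainty for Type A evaluation is u = s / sqrt(n).
u = 0.4567 / sqrt(13)
u = 0.4567 / 3.6056
u = 0.1267

0.1267


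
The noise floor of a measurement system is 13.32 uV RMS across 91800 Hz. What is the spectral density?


Noise spectral density = Vrms / sqrt(BW).
NSD = 13.32 / sqrt(91800)
NSD = 13.32 / 302.9851
NSD = 0.044 uV/sqrt(Hz)

0.044 uV/sqrt(Hz)


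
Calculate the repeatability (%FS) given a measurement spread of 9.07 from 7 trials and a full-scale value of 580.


Repeatability = (spread / full scale) * 100%.
R = (9.07 / 580) * 100
R = 1.564 %FS

1.564 %FS


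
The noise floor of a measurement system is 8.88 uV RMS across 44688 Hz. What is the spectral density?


Noise spectral density = Vrms / sqrt(BW).
NSD = 8.88 / sqrt(44688)
NSD = 8.88 / 211.3954
NSD = 0.042 uV/sqrt(Hz)

0.042 uV/sqrt(Hz)


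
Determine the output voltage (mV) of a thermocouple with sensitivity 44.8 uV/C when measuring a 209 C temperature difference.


The thermocouple output V = sensitivity * dT.
V = 44.8 uV/C * 209 C
V = 9363.2 uV
V = 9.363 mV

9.363 mV


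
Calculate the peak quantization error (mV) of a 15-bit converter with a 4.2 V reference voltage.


The maximum quantization error is +/- LSB/2.
LSB = Vref / 2^n = 4.2 / 32768 = 0.00012817 V
Max error = LSB / 2 = 0.00012817 / 2 = 6.409e-05 V
Max error = 0.0641 mV

0.0641 mV


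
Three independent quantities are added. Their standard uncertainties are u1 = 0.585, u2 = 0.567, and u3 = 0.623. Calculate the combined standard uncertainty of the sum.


For a sum of independent quantities, uc = sqrt(u1^2 + u2^2 + u3^2).
uc = sqrt(0.585^2 + 0.567^2 + 0.623^2)
uc = sqrt(0.342225 + 0.321489 + 0.388129)
uc = 1.0256

1.0256


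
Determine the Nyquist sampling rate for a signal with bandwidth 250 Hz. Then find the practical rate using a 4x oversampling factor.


By Nyquist theorem, fs_min = 2 * fmax.
fs_min = 2 * 250 = 500 Hz
Practical rate = 4 * fs_min = 4 * 500 = 2000 Hz

fs_min = 500 Hz, fs_practical = 2000 Hz


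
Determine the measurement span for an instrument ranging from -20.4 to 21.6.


Span = upper range - lower range.
Span = 21.6 - (-20.4)
Span = 42.0

42.0


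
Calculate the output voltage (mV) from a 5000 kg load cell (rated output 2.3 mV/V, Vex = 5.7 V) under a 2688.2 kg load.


Vout = rated_output * Vex * (load / capacity).
Vout = 2.3 * 5.7 * (2688.2 / 5000)
Vout = 2.3 * 5.7 * 0.53764
Vout = 7.048 mV

7.048 mV


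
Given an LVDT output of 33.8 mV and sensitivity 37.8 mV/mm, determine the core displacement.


Displacement = Vout / sensitivity.
d = 33.8 / 37.8
d = 0.894 mm

0.894 mm


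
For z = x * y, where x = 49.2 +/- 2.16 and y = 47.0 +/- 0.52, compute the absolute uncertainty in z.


For a product z = x*y, the relative uncertainty is:
uz/z = sqrt((ux/x)^2 + (uy/y)^2)
Relative uncertainties: ux/x = 2.16/49.2 = 0.043902
uy/y = 0.52/47.0 = 0.011064
z = 49.2 * 47.0 = 2312.4
uz = 2312.4 * sqrt(0.043902^2 + 0.011064^2) = 104.694

104.694


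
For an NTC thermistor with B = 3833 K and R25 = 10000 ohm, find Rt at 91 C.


NTC thermistor equation: Rt = R25 * exp(B * (1/T - 1/T25)).
T in Kelvin: 364.15 K, T25 = 298.15 K
1/T - 1/T25 = 1/364.15 - 1/298.15 = -0.0006079
B * (1/T - 1/T25) = 3833 * -0.0006079 = -2.3301
Rt = 10000 * exp(-2.3301) = 972.9 ohm

972.9 ohm


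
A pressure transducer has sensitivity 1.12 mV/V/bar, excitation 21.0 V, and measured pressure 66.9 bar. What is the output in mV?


Output = sensitivity * Vex * P.
Vout = 1.12 * 21.0 * 66.9
Vout = 23.52 * 66.9
Vout = 1573.49 mV

1573.49 mV


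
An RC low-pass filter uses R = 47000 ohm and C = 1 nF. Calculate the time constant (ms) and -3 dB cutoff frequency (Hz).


Time constant: tau = R * C.
tau = 47000 * 1.00e-09 = 4.7e-05 s
tau = 0.047 ms
Cutoff frequency: fc = 1 / (2*pi*R*C).
fc = 1 / (2*pi*4.7e-05) = 3386.28 Hz

tau = 0.047 ms, fc = 3386.28 Hz


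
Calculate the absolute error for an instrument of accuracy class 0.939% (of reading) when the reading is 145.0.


Absolute error = (accuracy% / 100) * reading.
Error = (0.939 / 100) * 145.0
Error = 0.00939 * 145.0
Error = 1.3615

1.3615


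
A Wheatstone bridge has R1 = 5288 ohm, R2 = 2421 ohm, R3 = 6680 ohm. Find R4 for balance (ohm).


At balance: R1*R4 = R2*R3, so R4 = R2*R3/R1.
R4 = 2421 * 6680 / 5288
R4 = 16172280 / 5288
R4 = 3058.3 ohm

3058.3 ohm


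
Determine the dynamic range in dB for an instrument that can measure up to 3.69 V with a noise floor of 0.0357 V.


Dynamic range = 20 * log10(Vmax / Vnoise).
DR = 20 * log10(3.69 / 0.0357)
DR = 20 * log10(103.36)
DR = 40.29 dB

40.29 dB


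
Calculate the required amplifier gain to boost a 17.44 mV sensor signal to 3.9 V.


Gain = Vout / Vin (converting to same units).
G = 3.9 V / 17.44 mV
G = 3900.0 mV / 17.44 mV
G = 223.62

223.62


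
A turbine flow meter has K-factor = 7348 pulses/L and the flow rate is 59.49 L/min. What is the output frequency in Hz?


Frequency = K * Q / 60 (converting L/min to L/s).
f = 7348 * 59.49 / 60
f = 437132.52 / 60
f = 7285.54 Hz

7285.54 Hz


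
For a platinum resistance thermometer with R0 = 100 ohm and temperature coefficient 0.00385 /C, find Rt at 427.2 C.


The RTD equation: Rt = R0 * (1 + alpha * T).
Rt = 100 * (1 + 0.00385 * 427.2)
Rt = 100 * (1 + 1.64472)
Rt = 100 * 2.64472
Rt = 264.472 ohm

264.472 ohm


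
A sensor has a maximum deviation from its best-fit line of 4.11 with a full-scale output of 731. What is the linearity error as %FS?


Linearity error = (max deviation / full scale) * 100%.
Linearity = (4.11 / 731) * 100
Linearity = 0.562 %FS

0.562 %FS


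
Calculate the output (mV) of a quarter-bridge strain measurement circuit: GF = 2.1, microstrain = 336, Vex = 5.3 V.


Quarter bridge output: Vout = (GF * epsilon * Vex) / 4.
Vout = (2.1 * 336e-6 * 5.3) / 4
Vout = 0.00373968 / 4 V
Vout = 0.00093492 V = 0.9349 mV

0.9349 mV


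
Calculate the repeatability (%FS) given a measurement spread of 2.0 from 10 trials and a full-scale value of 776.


Repeatability = (spread / full scale) * 100%.
R = (2.0 / 776) * 100
R = 0.258 %FS

0.258 %FS


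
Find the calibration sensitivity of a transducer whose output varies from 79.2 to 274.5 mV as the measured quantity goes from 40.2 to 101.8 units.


Sensitivity = (y2 - y1) / (x2 - x1).
S = (274.5 - 79.2) / (101.8 - 40.2)
S = 195.3 / 61.6
S = 3.1705 mV/unit

3.1705 mV/unit


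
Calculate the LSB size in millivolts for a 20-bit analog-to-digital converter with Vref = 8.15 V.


The resolution (LSB) of an ADC is Vref / 2^n.
LSB = 8.15 / 2^20
LSB = 8.15 / 1048576
LSB = 7.77e-06 V = 0.00777245 mV

0.00777245 mV


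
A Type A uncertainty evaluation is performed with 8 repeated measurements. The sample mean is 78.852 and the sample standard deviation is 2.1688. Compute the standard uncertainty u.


The standard uncertainty for Type A evaluation is u = s / sqrt(n).
u = 2.1688 / sqrt(8)
u = 2.1688 / 2.8284
u = 0.7668

0.7668


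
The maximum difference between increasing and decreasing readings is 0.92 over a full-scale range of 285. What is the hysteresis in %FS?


Hysteresis = (max difference / full scale) * 100%.
H = (0.92 / 285) * 100
H = 0.323 %FS

0.323 %FS


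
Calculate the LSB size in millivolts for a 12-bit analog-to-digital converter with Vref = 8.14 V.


The resolution (LSB) of an ADC is Vref / 2^n.
LSB = 8.14 / 2^12
LSB = 8.14 / 4096
LSB = 0.0019873 V = 1.98730469 mV

1.98730469 mV


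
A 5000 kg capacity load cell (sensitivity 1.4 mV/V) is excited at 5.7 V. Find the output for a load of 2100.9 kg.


Vout = rated_output * Vex * (load / capacity).
Vout = 1.4 * 5.7 * (2100.9 / 5000)
Vout = 1.4 * 5.7 * 0.42018
Vout = 3.353 mV

3.353 mV


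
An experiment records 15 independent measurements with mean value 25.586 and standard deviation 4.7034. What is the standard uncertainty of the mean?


The standard uncertainty for Type A evaluation is u = s / sqrt(n).
u = 4.7034 / sqrt(15)
u = 4.7034 / 3.873
u = 1.2144

1.2144


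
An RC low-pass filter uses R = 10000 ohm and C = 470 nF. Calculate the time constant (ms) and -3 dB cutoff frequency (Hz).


Time constant: tau = R * C.
tau = 10000 * 4.70e-07 = 0.0047 s
tau = 4.7 ms
Cutoff frequency: fc = 1 / (2*pi*R*C).
fc = 1 / (2*pi*0.0047) = 33.86 Hz

tau = 4.7 ms, fc = 33.86 Hz


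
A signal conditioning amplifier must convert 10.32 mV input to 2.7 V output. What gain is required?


Gain = Vout / Vin (converting to same units).
G = 2.7 V / 10.32 mV
G = 2700.0 mV / 10.32 mV
G = 261.63

261.63


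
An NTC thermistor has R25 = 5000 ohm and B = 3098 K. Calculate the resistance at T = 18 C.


NTC thermistor equation: Rt = R25 * exp(B * (1/T - 1/T25)).
T in Kelvin: 291.15 K, T25 = 298.15 K
1/T - 1/T25 = 1/291.15 - 1/298.15 = 8.064e-05
B * (1/T - 1/T25) = 3098 * 8.064e-05 = 0.2498
Rt = 5000 * exp(0.2498) = 6419.0 ohm

6419.0 ohm


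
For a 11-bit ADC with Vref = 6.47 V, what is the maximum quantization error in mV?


The maximum quantization error is +/- LSB/2.
LSB = Vref / 2^n = 6.47 / 2048 = 0.00315918 V
Max error = LSB / 2 = 0.00315918 / 2 = 0.00157959 V
Max error = 1.5796 mV

1.5796 mV


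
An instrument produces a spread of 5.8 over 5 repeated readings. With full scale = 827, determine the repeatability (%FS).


Repeatability = (spread / full scale) * 100%.
R = (5.8 / 827) * 100
R = 0.701 %FS

0.701 %FS


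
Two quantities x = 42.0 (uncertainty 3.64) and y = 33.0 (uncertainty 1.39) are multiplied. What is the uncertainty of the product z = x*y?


For a product z = x*y, the relative uncertainty is:
uz/z = sqrt((ux/x)^2 + (uy/y)^2)
Relative uncertainties: ux/x = 3.64/42.0 = 0.086667
uy/y = 1.39/33.0 = 0.042121
z = 42.0 * 33.0 = 1386.0
uz = 1386.0 * sqrt(0.086667^2 + 0.042121^2) = 133.555

133.555


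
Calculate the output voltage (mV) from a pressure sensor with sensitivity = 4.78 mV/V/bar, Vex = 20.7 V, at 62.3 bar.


Output = sensitivity * Vex * P.
Vout = 4.78 * 20.7 * 62.3
Vout = 98.946 * 62.3
Vout = 6164.34 mV

6164.34 mV


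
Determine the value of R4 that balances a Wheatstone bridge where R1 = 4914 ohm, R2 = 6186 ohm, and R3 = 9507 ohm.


At balance: R1*R4 = R2*R3, so R4 = R2*R3/R1.
R4 = 6186 * 9507 / 4914
R4 = 58810302 / 4914
R4 = 11967.91 ohm

11967.91 ohm


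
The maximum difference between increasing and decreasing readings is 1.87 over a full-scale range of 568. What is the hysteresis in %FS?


Hysteresis = (max difference / full scale) * 100%.
H = (1.87 / 568) * 100
H = 0.329 %FS

0.329 %FS


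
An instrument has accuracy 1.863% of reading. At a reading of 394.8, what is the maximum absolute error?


Absolute error = (accuracy% / 100) * reading.
Error = (1.863 / 100) * 394.8
Error = 0.01863 * 394.8
Error = 7.3551

7.3551


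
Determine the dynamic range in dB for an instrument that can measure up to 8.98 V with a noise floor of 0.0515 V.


Dynamic range = 20 * log10(Vmax / Vnoise).
DR = 20 * log10(8.98 / 0.0515)
DR = 20 * log10(174.37)
DR = 44.83 dB

44.83 dB


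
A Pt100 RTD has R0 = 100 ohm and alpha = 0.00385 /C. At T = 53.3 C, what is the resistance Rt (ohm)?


The RTD equation: Rt = R0 * (1 + alpha * T).
Rt = 100 * (1 + 0.00385 * 53.3)
Rt = 100 * (1 + 0.205205)
Rt = 100 * 1.205205
Rt = 120.521 ohm

120.521 ohm


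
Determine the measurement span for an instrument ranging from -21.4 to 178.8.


Span = upper range - lower range.
Span = 178.8 - (-21.4)
Span = 200.2

200.2


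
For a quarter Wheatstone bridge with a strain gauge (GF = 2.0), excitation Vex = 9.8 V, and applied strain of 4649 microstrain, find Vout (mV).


Quarter bridge output: Vout = (GF * epsilon * Vex) / 4.
Vout = (2.0 * 4649e-6 * 9.8) / 4
Vout = 0.0911204 / 4 V
Vout = 0.0227801 V = 22.7801 mV

22.7801 mV


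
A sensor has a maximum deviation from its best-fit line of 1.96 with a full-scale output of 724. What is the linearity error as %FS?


Linearity error = (max deviation / full scale) * 100%.
Linearity = (1.96 / 724) * 100
Linearity = 0.271 %FS

0.271 %FS


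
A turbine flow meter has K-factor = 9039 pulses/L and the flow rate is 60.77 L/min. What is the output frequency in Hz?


Frequency = K * Q / 60 (converting L/min to L/s).
f = 9039 * 60.77 / 60
f = 549300.03 / 60
f = 9155.0 Hz

9155.0 Hz


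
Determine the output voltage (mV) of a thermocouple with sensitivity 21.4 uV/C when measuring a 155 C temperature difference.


The thermocouple output V = sensitivity * dT.
V = 21.4 uV/C * 155 C
V = 3317.0 uV
V = 3.317 mV

3.317 mV


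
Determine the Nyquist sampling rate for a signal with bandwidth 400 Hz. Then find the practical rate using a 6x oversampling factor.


By Nyquist theorem, fs_min = 2 * fmax.
fs_min = 2 * 400 = 800 Hz
Practical rate = 6 * fs_min = 6 * 800 = 4800 Hz

fs_min = 800 Hz, fs_practical = 4800 Hz


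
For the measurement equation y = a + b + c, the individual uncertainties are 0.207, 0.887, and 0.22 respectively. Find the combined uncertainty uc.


For a sum of independent quantities, uc = sqrt(u1^2 + u2^2 + u3^2).
uc = sqrt(0.207^2 + 0.887^2 + 0.22^2)
uc = sqrt(0.042849 + 0.786769 + 0.0484)
uc = 0.937

0.937


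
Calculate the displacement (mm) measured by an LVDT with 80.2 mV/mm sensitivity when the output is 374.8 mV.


Displacement = Vout / sensitivity.
d = 374.8 / 80.2
d = 4.673 mm

4.673 mm


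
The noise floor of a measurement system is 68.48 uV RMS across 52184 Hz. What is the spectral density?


Noise spectral density = Vrms / sqrt(BW).
NSD = 68.48 / sqrt(52184)
NSD = 68.48 / 228.4382
NSD = 0.2998 uV/sqrt(Hz)

0.2998 uV/sqrt(Hz)


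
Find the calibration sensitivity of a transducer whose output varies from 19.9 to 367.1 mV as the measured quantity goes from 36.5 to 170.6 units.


Sensitivity = (y2 - y1) / (x2 - x1).
S = (367.1 - 19.9) / (170.6 - 36.5)
S = 347.2 / 134.1
S = 2.5891 mV/unit

2.5891 mV/unit


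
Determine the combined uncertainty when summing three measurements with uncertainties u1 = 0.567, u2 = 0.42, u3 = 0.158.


For a sum of independent quantities, uc = sqrt(u1^2 + u2^2 + u3^2).
uc = sqrt(0.567^2 + 0.42^2 + 0.158^2)
uc = sqrt(0.321489 + 0.1764 + 0.024964)
uc = 0.7231

0.7231


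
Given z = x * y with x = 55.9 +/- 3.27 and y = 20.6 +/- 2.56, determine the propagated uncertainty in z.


For a product z = x*y, the relative uncertainty is:
uz/z = sqrt((ux/x)^2 + (uy/y)^2)
Relative uncertainties: ux/x = 3.27/55.9 = 0.058497
uy/y = 2.56/20.6 = 0.124272
z = 55.9 * 20.6 = 1151.5
uz = 1151.5 * sqrt(0.058497^2 + 0.124272^2) = 158.166

158.166


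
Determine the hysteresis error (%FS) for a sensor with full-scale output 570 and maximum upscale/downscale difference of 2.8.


Hysteresis = (max difference / full scale) * 100%.
H = (2.8 / 570) * 100
H = 0.491 %FS

0.491 %FS


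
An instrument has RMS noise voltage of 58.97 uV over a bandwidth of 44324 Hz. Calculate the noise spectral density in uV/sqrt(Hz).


Noise spectral density = Vrms / sqrt(BW).
NSD = 58.97 / sqrt(44324)
NSD = 58.97 / 210.5327
NSD = 0.2801 uV/sqrt(Hz)

0.2801 uV/sqrt(Hz)


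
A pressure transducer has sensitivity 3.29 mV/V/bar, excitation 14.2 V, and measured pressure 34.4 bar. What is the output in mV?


Output = sensitivity * Vex * P.
Vout = 3.29 * 14.2 * 34.4
Vout = 46.718 * 34.4
Vout = 1607.1 mV

1607.1 mV


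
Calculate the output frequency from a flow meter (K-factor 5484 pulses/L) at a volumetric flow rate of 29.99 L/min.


Frequency = K * Q / 60 (converting L/min to L/s).
f = 5484 * 29.99 / 60
f = 164465.16 / 60
f = 2741.09 Hz

2741.09 Hz


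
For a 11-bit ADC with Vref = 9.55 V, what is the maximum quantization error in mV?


The maximum quantization error is +/- LSB/2.
LSB = Vref / 2^n = 9.55 / 2048 = 0.00466309 V
Max error = LSB / 2 = 0.00466309 / 2 = 0.00233154 V
Max error = 2.3315 mV

2.3315 mV


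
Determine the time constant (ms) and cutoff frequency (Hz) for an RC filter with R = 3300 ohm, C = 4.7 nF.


Time constant: tau = R * C.
tau = 3300 * 4.70e-09 = 1.551e-05 s
tau = 0.0155 ms
Cutoff frequency: fc = 1 / (2*pi*R*C).
fc = 1 / (2*pi*1.551e-05) = 10261.44 Hz

tau = 0.0155 ms, fc = 10261.44 Hz


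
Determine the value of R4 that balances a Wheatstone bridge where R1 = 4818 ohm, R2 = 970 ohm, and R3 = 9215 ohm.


At balance: R1*R4 = R2*R3, so R4 = R2*R3/R1.
R4 = 970 * 9215 / 4818
R4 = 8938550 / 4818
R4 = 1855.24 ohm

1855.24 ohm


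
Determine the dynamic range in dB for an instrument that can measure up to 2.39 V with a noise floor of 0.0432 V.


Dynamic range = 20 * log10(Vmax / Vnoise).
DR = 20 * log10(2.39 / 0.0432)
DR = 20 * log10(55.32)
DR = 34.86 dB

34.86 dB


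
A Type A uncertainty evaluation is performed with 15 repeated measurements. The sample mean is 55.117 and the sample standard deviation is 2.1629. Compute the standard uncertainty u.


The standard uncertainty for Type A evaluation is u = s / sqrt(n).
u = 2.1629 / sqrt(15)
u = 2.1629 / 3.873
u = 0.5585

0.5585


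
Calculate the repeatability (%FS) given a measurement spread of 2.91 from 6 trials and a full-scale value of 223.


Repeatability = (spread / full scale) * 100%.
R = (2.91 / 223) * 100
R = 1.305 %FS

1.305 %FS


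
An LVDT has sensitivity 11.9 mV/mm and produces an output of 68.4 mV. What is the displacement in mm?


Displacement = Vout / sensitivity.
d = 68.4 / 11.9
d = 5.748 mm

5.748 mm


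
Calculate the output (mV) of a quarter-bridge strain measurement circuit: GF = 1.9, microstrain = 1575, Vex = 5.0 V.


Quarter bridge output: Vout = (GF * epsilon * Vex) / 4.
Vout = (1.9 * 1575e-6 * 5.0) / 4
Vout = 0.0149625 / 4 V
Vout = 0.00374063 V = 3.7406 mV

3.7406 mV


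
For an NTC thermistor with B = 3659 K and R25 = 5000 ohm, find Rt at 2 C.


NTC thermistor equation: Rt = R25 * exp(B * (1/T - 1/T25)).
T in Kelvin: 275.15 K, T25 = 298.15 K
1/T - 1/T25 = 1/275.15 - 1/298.15 = 0.00028036
B * (1/T - 1/T25) = 3659 * 0.00028036 = 1.0259
Rt = 5000 * exp(1.0259) = 13947.4 ohm

13947.4 ohm


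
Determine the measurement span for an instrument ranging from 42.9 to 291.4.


Span = upper range - lower range.
Span = 291.4 - (42.9)
Span = 248.5

248.5


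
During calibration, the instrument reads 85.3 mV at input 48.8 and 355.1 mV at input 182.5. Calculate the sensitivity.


Sensitivity = (y2 - y1) / (x2 - x1).
S = (355.1 - 85.3) / (182.5 - 48.8)
S = 269.8 / 133.7
S = 2.018 mV/unit

2.018 mV/unit


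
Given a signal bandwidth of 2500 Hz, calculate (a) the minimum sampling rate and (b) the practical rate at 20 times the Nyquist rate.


By Nyquist theorem, fs_min = 2 * fmax.
fs_min = 2 * 2500 = 5000 Hz
Practical rate = 20 * fs_min = 20 * 5000 = 100000 Hz

fs_min = 5000 Hz, fs_practical = 100000 Hz


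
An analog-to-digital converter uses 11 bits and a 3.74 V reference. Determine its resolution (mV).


The resolution (LSB) of an ADC is Vref / 2^n.
LSB = 3.74 / 2^11
LSB = 3.74 / 2048
LSB = 0.00182617 V = 1.82617188 mV

1.82617188 mV


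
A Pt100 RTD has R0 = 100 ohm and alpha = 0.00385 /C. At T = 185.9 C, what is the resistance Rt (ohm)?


The RTD equation: Rt = R0 * (1 + alpha * T).
Rt = 100 * (1 + 0.00385 * 185.9)
Rt = 100 * (1 + 0.715715)
Rt = 100 * 1.715715
Rt = 171.571 ohm

171.571 ohm


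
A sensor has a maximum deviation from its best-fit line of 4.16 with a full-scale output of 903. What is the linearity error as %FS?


Linearity error = (max deviation / full scale) * 100%.
Linearity = (4.16 / 903) * 100
Linearity = 0.461 %FS

0.461 %FS


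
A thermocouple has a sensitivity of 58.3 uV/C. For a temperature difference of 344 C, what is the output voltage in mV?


The thermocouple output V = sensitivity * dT.
V = 58.3 uV/C * 344 C
V = 20055.2 uV
V = 20.055 mV

20.055 mV


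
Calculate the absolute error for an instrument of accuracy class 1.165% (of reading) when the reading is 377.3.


Absolute error = (accuracy% / 100) * reading.
Error = (1.165 / 100) * 377.3
Error = 0.01165 * 377.3
Error = 4.3955

4.3955


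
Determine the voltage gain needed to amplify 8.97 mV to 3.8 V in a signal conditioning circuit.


Gain = Vout / Vin (converting to same units).
G = 3.8 V / 8.97 mV
G = 3800.0 mV / 8.97 mV
G = 423.63

423.63


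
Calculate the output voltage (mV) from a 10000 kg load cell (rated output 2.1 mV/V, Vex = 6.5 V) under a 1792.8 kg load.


Vout = rated_output * Vex * (load / capacity).
Vout = 2.1 * 6.5 * (1792.8 / 10000)
Vout = 2.1 * 6.5 * 0.17928
Vout = 2.447 mV

2.447 mV


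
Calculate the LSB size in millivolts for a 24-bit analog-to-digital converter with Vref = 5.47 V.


The resolution (LSB) of an ADC is Vref / 2^n.
LSB = 5.47 / 2^24
LSB = 5.47 / 16777216
LSB = 3.3e-07 V = 0.00032604 mV

0.00032604 mV


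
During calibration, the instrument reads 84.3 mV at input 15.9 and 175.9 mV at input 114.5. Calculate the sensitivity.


Sensitivity = (y2 - y1) / (x2 - x1).
S = (175.9 - 84.3) / (114.5 - 15.9)
S = 91.6 / 98.6
S = 0.929 mV/unit

0.929 mV/unit


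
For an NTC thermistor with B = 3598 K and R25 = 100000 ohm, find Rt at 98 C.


NTC thermistor equation: Rt = R25 * exp(B * (1/T - 1/T25)).
T in Kelvin: 371.15 K, T25 = 298.15 K
1/T - 1/T25 = 1/371.15 - 1/298.15 = -0.00065969
B * (1/T - 1/T25) = 3598 * -0.00065969 = -2.3736
Rt = 100000 * exp(-2.3736) = 9314.9 ohm

9314.9 ohm


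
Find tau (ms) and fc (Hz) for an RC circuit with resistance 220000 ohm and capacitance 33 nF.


Time constant: tau = R * C.
tau = 220000 * 3.30e-08 = 0.00726 s
tau = 7.26 ms
Cutoff frequency: fc = 1 / (2*pi*R*C).
fc = 1 / (2*pi*0.00726) = 21.92 Hz

tau = 7.26 ms, fc = 21.92 Hz


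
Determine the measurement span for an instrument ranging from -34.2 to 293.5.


Span = upper range - lower range.
Span = 293.5 - (-34.2)
Span = 327.7

327.7


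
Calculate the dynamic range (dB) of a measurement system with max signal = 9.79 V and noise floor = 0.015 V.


Dynamic range = 20 * log10(Vmax / Vnoise).
DR = 20 * log10(9.79 / 0.015)
DR = 20 * log10(652.67)
DR = 56.29 dB

56.29 dB


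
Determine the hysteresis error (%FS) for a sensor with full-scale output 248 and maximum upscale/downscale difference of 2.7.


Hysteresis = (max difference / full scale) * 100%.
H = (2.7 / 248) * 100
H = 1.089 %FS

1.089 %FS


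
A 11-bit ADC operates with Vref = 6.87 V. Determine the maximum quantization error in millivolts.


The maximum quantization error is +/- LSB/2.
LSB = Vref / 2^n = 6.87 / 2048 = 0.00335449 V
Max error = LSB / 2 = 0.00335449 / 2 = 0.00167725 V
Max error = 1.6772 mV

1.6772 mV


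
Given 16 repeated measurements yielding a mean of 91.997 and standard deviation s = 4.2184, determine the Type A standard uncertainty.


The standard uncertainty for Type A evaluation is u = s / sqrt(n).
u = 4.2184 / sqrt(16)
u = 4.2184 / 4.0
u = 1.0546

1.0546


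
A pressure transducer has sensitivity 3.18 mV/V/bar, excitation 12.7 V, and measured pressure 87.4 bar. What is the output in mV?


Output = sensitivity * Vex * P.
Vout = 3.18 * 12.7 * 87.4
Vout = 40.386 * 87.4
Vout = 3529.74 mV

3529.74 mV


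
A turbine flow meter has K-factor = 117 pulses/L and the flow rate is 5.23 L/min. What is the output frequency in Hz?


Frequency = K * Q / 60 (converting L/min to L/s).
f = 117 * 5.23 / 60
f = 611.91 / 60
f = 10.2 Hz

10.2 Hz


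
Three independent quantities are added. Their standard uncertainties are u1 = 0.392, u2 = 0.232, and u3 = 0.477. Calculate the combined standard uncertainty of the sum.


For a sum of independent quantities, uc = sqrt(u1^2 + u2^2 + u3^2).
uc = sqrt(0.392^2 + 0.232^2 + 0.477^2)
uc = sqrt(0.153664 + 0.053824 + 0.227529)
uc = 0.6596

0.6596


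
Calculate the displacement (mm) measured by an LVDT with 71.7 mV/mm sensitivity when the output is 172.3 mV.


Displacement = Vout / sensitivity.
d = 172.3 / 71.7
d = 2.403 mm

2.403 mm


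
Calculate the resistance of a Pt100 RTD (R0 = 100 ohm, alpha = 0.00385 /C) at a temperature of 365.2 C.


The RTD equation: Rt = R0 * (1 + alpha * T).
Rt = 100 * (1 + 0.00385 * 365.2)
Rt = 100 * (1 + 1.40602)
Rt = 100 * 2.40602
Rt = 240.602 ohm

240.602 ohm


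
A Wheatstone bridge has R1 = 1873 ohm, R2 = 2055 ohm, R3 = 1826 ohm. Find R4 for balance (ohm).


At balance: R1*R4 = R2*R3, so R4 = R2*R3/R1.
R4 = 2055 * 1826 / 1873
R4 = 3752430 / 1873
R4 = 2003.43 ohm

2003.43 ohm


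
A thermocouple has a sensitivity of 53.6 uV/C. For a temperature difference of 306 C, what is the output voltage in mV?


The thermocouple output V = sensitivity * dT.
V = 53.6 uV/C * 306 C
V = 16401.6 uV
V = 16.402 mV

16.402 mV


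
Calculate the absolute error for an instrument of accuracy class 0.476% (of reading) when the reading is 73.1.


Absolute error = (accuracy% / 100) * reading.
Error = (0.476 / 100) * 73.1
Error = 0.00476 * 73.1
Error = 0.348

0.348


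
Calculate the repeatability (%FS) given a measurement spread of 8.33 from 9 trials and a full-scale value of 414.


Repeatability = (spread / full scale) * 100%.
R = (8.33 / 414) * 100
R = 2.012 %FS

2.012 %FS


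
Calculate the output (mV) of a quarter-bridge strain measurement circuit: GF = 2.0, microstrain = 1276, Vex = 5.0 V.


Quarter bridge output: Vout = (GF * epsilon * Vex) / 4.
Vout = (2.0 * 1276e-6 * 5.0) / 4
Vout = 0.01276 / 4 V
Vout = 0.00319 V = 3.19 mV

3.19 mV


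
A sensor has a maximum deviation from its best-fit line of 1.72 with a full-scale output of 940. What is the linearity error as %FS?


Linearity error = (max deviation / full scale) * 100%.
Linearity = (1.72 / 940) * 100
Linearity = 0.183 %FS

0.183 %FS


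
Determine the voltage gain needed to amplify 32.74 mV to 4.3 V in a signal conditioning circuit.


Gain = Vout / Vin (converting to same units).
G = 4.3 V / 32.74 mV
G = 4300.0 mV / 32.74 mV
G = 131.34

131.34


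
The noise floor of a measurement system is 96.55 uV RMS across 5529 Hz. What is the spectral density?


Noise spectral density = Vrms / sqrt(BW).
NSD = 96.55 / sqrt(5529)
NSD = 96.55 / 74.3572
NSD = 1.2985 uV/sqrt(Hz)

1.2985 uV/sqrt(Hz)


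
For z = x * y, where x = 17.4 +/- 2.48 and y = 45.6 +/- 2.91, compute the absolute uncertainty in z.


For a product z = x*y, the relative uncertainty is:
uz/z = sqrt((ux/x)^2 + (uy/y)^2)
Relative uncertainties: ux/x = 2.48/17.4 = 0.142529
uy/y = 2.91/45.6 = 0.063816
z = 17.4 * 45.6 = 793.4
uz = 793.4 * sqrt(0.142529^2 + 0.063816^2) = 123.906

123.906


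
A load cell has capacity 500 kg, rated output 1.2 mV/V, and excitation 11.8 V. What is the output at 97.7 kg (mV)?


Vout = rated_output * Vex * (load / capacity).
Vout = 1.2 * 11.8 * (97.7 / 500)
Vout = 1.2 * 11.8 * 0.1954
Vout = 2.767 mV

2.767 mV


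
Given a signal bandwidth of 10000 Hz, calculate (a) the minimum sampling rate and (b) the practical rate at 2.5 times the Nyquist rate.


By Nyquist theorem, fs_min = 2 * fmax.
fs_min = 2 * 10000 = 20000 Hz
Practical rate = 2.5 * fs_min = 2.5 * 20000 = 50000 Hz

fs_min = 20000 Hz, fs_practical = 50000 Hz


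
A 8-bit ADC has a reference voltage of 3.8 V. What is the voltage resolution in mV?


The resolution (LSB) of an ADC is Vref / 2^n.
LSB = 3.8 / 2^8
LSB = 3.8 / 256
LSB = 0.01484375 V = 14.84375 mV

14.84375 mV


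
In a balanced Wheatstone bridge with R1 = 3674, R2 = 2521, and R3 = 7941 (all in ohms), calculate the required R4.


At balance: R1*R4 = R2*R3, so R4 = R2*R3/R1.
R4 = 2521 * 7941 / 3674
R4 = 20019261 / 3674
R4 = 5448.9 ohm

5448.9 ohm


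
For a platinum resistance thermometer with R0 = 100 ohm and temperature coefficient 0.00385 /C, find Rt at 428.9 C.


The RTD equation: Rt = R0 * (1 + alpha * T).
Rt = 100 * (1 + 0.00385 * 428.9)
Rt = 100 * (1 + 1.651265)
Rt = 100 * 2.651265
Rt = 265.127 ohm

265.127 ohm


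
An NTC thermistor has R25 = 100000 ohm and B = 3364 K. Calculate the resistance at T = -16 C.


NTC thermistor equation: Rt = R25 * exp(B * (1/T - 1/T25)).
T in Kelvin: 257.15 K, T25 = 298.15 K
1/T - 1/T25 = 1/257.15 - 1/298.15 = 0.00053476
B * (1/T - 1/T25) = 3364 * 0.00053476 = 1.7989
Rt = 100000 * exp(1.7989) = 604328.4 ohm

604328.4 ohm


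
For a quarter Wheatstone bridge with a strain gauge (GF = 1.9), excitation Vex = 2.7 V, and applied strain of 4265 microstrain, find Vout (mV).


Quarter bridge output: Vout = (GF * epsilon * Vex) / 4.
Vout = (1.9 * 4265e-6 * 2.7) / 4
Vout = 0.02187945 / 4 V
Vout = 0.00546986 V = 5.4699 mV

5.4699 mV


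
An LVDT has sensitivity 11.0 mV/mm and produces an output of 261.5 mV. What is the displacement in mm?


Displacement = Vout / sensitivity.
d = 261.5 / 11.0
d = 23.773 mm

23.773 mm


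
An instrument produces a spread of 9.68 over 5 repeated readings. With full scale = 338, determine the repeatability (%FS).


Repeatability = (spread / full scale) * 100%.
R = (9.68 / 338) * 100
R = 2.864 %FS

2.864 %FS


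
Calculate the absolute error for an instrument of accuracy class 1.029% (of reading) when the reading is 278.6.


Absolute error = (accuracy% / 100) * reading.
Error = (1.029 / 100) * 278.6
Error = 0.01029 * 278.6
Error = 2.8668

2.8668


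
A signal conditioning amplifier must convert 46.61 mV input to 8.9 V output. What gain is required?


Gain = Vout / Vin (converting to same units).
G = 8.9 V / 46.61 mV
G = 8900.0 mV / 46.61 mV
G = 190.95

190.95


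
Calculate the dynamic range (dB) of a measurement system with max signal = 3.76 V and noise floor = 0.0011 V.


Dynamic range = 20 * log10(Vmax / Vnoise).
DR = 20 * log10(3.76 / 0.0011)
DR = 20 * log10(3418.18)
DR = 70.68 dB

70.68 dB


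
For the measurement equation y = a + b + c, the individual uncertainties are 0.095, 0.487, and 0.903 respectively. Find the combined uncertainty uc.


For a sum of independent quantities, uc = sqrt(u1^2 + u2^2 + u3^2).
uc = sqrt(0.095^2 + 0.487^2 + 0.903^2)
uc = sqrt(0.009025 + 0.237169 + 0.815409)
uc = 1.0303

1.0303


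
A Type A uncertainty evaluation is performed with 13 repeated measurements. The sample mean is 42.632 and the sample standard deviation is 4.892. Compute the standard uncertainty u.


The standard uncertainty for Type A evaluation is u = s / sqrt(n).
u = 4.892 / sqrt(13)
u = 4.892 / 3.6056
u = 1.3568

1.3568


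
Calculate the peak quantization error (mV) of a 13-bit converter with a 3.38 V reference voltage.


The maximum quantization error is +/- LSB/2.
LSB = Vref / 2^n = 3.38 / 8192 = 0.0004126 V
Max error = LSB / 2 = 0.0004126 / 2 = 0.0002063 V
Max error = 0.2063 mV

0.2063 mV


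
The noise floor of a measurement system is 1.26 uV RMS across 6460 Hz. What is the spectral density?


Noise spectral density = Vrms / sqrt(BW).
NSD = 1.26 / sqrt(6460)
NSD = 1.26 / 80.3741
NSD = 0.0157 uV/sqrt(Hz)

0.0157 uV/sqrt(Hz)


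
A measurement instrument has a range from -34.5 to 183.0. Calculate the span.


Span = upper range - lower range.
Span = 183.0 - (-34.5)
Span = 217.5

217.5


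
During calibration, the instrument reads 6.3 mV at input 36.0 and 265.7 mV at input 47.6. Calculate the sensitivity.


Sensitivity = (y2 - y1) / (x2 - x1).
S = (265.7 - 6.3) / (47.6 - 36.0)
S = 259.4 / 11.6
S = 22.3621 mV/unit

22.3621 mV/unit


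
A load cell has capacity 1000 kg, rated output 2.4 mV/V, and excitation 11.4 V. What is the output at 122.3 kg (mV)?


Vout = rated_output * Vex * (load / capacity).
Vout = 2.4 * 11.4 * (122.3 / 1000)
Vout = 2.4 * 11.4 * 0.1223
Vout = 3.346 mV

3.346 mV


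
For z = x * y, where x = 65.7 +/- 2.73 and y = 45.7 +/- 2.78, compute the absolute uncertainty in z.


For a product z = x*y, the relative uncertainty is:
uz/z = sqrt((ux/x)^2 + (uy/y)^2)
Relative uncertainties: ux/x = 2.73/65.7 = 0.041553
uy/y = 2.78/45.7 = 0.060832
z = 65.7 * 45.7 = 3002.5
uz = 3002.5 * sqrt(0.041553^2 + 0.060832^2) = 221.19

221.19


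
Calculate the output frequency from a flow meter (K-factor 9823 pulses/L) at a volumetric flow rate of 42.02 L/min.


Frequency = K * Q / 60 (converting L/min to L/s).
f = 9823 * 42.02 / 60
f = 412762.46 / 60
f = 6879.37 Hz

6879.37 Hz


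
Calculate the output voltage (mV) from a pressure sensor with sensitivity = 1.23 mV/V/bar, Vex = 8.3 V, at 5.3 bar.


Output = sensitivity * Vex * P.
Vout = 1.23 * 8.3 * 5.3
Vout = 10.209 * 5.3
Vout = 54.11 mV

54.11 mV


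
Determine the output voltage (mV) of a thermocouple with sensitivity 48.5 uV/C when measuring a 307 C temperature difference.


The thermocouple output V = sensitivity * dT.
V = 48.5 uV/C * 307 C
V = 14889.5 uV
V = 14.889 mV

14.889 mV


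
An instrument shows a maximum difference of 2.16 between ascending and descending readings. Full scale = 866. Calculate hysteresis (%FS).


Hysteresis = (max difference / full scale) * 100%.
H = (2.16 / 866) * 100
H = 0.249 %FS

0.249 %FS


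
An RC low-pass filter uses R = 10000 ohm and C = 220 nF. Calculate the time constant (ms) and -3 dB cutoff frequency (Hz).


Time constant: tau = R * C.
tau = 10000 * 2.20e-07 = 0.0022 s
tau = 2.2 ms
Cutoff frequency: fc = 1 / (2*pi*R*C).
fc = 1 / (2*pi*0.0022) = 72.34 Hz

tau = 2.2 ms, fc = 72.34 Hz


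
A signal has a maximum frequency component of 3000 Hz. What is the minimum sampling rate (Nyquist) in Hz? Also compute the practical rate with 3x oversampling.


By Nyquist theorem, fs_min = 2 * fmax.
fs_min = 2 * 3000 = 6000 Hz
Practical rate = 3 * fs_min = 3 * 6000 = 18000 Hz

fs_min = 6000 Hz, fs_practical = 18000 Hz


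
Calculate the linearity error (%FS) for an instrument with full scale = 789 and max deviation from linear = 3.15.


Linearity error = (max deviation / full scale) * 100%.
Linearity = (3.15 / 789) * 100
Linearity = 0.399 %FS

0.399 %FS


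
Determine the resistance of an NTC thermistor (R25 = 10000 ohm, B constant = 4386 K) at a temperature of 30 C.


NTC thermistor equation: Rt = R25 * exp(B * (1/T - 1/T25)).
T in Kelvin: 303.15 K, T25 = 298.15 K
1/T - 1/T25 = 1/303.15 - 1/298.15 = -5.532e-05
B * (1/T - 1/T25) = 4386 * -5.532e-05 = -0.2426
Rt = 10000 * exp(-0.2426) = 7845.6 ohm

7845.6 ohm


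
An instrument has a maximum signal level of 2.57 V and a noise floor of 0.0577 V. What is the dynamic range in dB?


Dynamic range = 20 * log10(Vmax / Vnoise).
DR = 20 * log10(2.57 / 0.0577)
DR = 20 * log10(44.54)
DR = 32.98 dB

32.98 dB


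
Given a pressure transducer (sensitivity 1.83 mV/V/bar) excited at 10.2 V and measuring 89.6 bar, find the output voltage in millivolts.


Output = sensitivity * Vex * P.
Vout = 1.83 * 10.2 * 89.6
Vout = 18.666 * 89.6
Vout = 1672.47 mV

1672.47 mV


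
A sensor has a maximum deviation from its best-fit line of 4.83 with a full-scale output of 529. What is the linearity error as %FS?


Linearity error = (max deviation / full scale) * 100%.
Linearity = (4.83 / 529) * 100
Linearity = 0.913 %FS

0.913 %FS


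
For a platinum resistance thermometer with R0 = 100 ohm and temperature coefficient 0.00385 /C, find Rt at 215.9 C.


The RTD equation: Rt = R0 * (1 + alpha * T).
Rt = 100 * (1 + 0.00385 * 215.9)
Rt = 100 * (1 + 0.831215)
Rt = 100 * 1.831215
Rt = 183.121 ohm

183.121 ohm


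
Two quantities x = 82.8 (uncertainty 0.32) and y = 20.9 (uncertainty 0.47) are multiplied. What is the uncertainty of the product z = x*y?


For a product z = x*y, the relative uncertainty is:
uz/z = sqrt((ux/x)^2 + (uy/y)^2)
Relative uncertainties: ux/x = 0.32/82.8 = 0.003865
uy/y = 0.47/20.9 = 0.022488
z = 82.8 * 20.9 = 1730.5
uz = 1730.5 * sqrt(0.003865^2 + 0.022488^2) = 39.487

39.487


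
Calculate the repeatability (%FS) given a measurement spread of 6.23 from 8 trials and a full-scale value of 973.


Repeatability = (spread / full scale) * 100%.
R = (6.23 / 973) * 100
R = 0.64 %FS

0.64 %FS


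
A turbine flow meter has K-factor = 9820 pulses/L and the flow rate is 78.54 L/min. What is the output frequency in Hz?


Frequency = K * Q / 60 (converting L/min to L/s).
f = 9820 * 78.54 / 60
f = 771262.8 / 60
f = 12854.38 Hz

12854.38 Hz


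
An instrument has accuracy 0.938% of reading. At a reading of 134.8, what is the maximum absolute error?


Absolute error = (accuracy% / 100) * reading.
Error = (0.938 / 100) * 134.8
Error = 0.00938 * 134.8
Error = 1.2644

1.2644


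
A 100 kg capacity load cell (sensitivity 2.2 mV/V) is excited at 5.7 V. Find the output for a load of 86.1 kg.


Vout = rated_output * Vex * (load / capacity).
Vout = 2.2 * 5.7 * (86.1 / 100)
Vout = 2.2 * 5.7 * 0.861
Vout = 10.797 mV

10.797 mV
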